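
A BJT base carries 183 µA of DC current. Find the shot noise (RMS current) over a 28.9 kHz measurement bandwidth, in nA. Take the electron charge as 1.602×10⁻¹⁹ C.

I_n = √(2qI·B)
2qI·B = 2 × 1.602×10⁻¹⁹ × 1.83×10⁻⁴ × 2.89×10⁴ = 1.69×10⁻¹⁸ A²
I_n = √(1.69×10⁻¹⁸) = 1.30×10⁻⁹ A = 1.30 nA

1.30 nA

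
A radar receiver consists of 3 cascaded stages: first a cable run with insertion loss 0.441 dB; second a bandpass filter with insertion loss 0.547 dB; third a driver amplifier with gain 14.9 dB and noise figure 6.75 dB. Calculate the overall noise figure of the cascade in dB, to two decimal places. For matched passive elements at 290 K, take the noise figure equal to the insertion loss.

Convert to linear (a loss of L dB is a gain of −L dB): F_i = 10^(NF_i/10), G_i = 10^(G_i,dB/10)
  Stage 1: F_1 = 10^(0.441/10) = 1.107, G_1 = 10^(−0.441/10) = 0.9034
  Stage 2: F_2 = 10^(0.547/10) = 1.134, G_2 = 10^(−0.547/10) = 0.8817
  Stage 3: F_3 = 10^(6.75/10) = 4.732, G_3 = 10^(14.9/10) = 30.90
Friis cascade:
  F = 1.107 + (1.134 − 1)/0.9034 + (4.732 − 1)/0.7965 = 5.940
NF = 10 log₁₀(5.940) = 7.74 dB

7.74 dB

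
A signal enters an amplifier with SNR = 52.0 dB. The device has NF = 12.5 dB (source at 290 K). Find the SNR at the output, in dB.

By definition F = SNR_in/SNR_out, so in dB: SNR_out = SNR_in − NF
SNR_out = 52.0 − 12.5 = 39.5 dB

39.5 dB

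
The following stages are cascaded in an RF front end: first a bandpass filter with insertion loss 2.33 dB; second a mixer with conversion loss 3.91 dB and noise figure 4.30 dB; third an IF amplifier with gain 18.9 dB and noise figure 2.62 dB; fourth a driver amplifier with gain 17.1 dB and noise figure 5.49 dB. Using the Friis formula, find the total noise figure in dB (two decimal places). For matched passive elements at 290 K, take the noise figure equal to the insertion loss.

9.15 dB

Convert to linear (a loss of L dB is a gain of −L dB): F_i = 10^(NF_i/10), G_i = 10^(G_i,dB/10)
  Stage 1: F_1 = 10^(2.33/10) = 1.710, G_1 = 10^(−2.33/10) = 0.5848
  Stage 2: F_2 = 10^(4.30/10) = 2.692, G_2 = 10^(−3.91/10) = 0.4064
  Stage 3: F_3 = 10^(2.62/10) = 1.828, G_3 = 10^(18.9/10) = 77.62
  Stage 4: F_4 = 10^(5.49/10) = 3.540, G_4 = 10^(17.1/10) = 51.29
Friis cascade:
  F = 1.710 + (2.692 − 1)/0.5848 + (1.828 − 1)/0.2377 + (3.540 − 1)/18.45 = 8.224
NF = 10 log₁₀(8.224) = 9.15 dB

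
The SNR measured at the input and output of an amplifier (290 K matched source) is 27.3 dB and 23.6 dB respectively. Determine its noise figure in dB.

NF (dB) = SNR_in(dB) − SNR_out(dB) when the source is at T₀
NF = 27.3 − 23.6 = 3.7 dB

3.7 dB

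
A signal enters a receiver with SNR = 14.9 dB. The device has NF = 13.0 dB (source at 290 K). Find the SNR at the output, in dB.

By definition F = SNR_in/SNR_out, so in dB: SNR_out = SNR_in − NF
SNR_out = 14.9 − 13.0 = 1.9 dB

1.9 dB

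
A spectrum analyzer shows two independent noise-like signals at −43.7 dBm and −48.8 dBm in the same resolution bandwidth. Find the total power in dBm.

−42.5 dBm

Convert to linear, add, convert back:
P₁ = 4.27×10⁻⁸ W, P₂ = 1.32×10⁻⁸ W
P_tot = 5.58×10⁻⁸ W → 10 log₁₀(P_tot / 10⁻³) = −42.5 dBm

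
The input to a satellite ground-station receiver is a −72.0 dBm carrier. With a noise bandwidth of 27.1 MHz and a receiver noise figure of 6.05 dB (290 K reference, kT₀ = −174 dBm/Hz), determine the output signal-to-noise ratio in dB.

21.6 dB

Noise floor: N = −174 + 10 log₁₀(B) + NF
10 log₁₀(2.71×10⁷) = 74.33 dB
N = −174 + 74.33 + 6.05 = −93.62 dBm
SNR = P_sig − N = −72.0 − (−93.62) = 21.62 dB → 21.6 dB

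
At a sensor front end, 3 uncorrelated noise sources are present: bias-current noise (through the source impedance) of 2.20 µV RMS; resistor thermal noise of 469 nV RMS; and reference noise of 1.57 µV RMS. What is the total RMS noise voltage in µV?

2.74 µV

Uncorrelated sources add in power (mean-square): V_tot = √(ΣV_i²)
V_tot = √[(2.20×10⁻⁶)² + (4.69×10⁻⁷)² + (1.57×10⁻⁶)²] = 2.74×10⁻⁶ V = 2.74 µV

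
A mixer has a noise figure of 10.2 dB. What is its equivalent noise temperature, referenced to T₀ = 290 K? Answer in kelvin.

2747 K

F = 10^(10.2/10) = 10.4713
T_e = (F − 1)·T₀ = (10.4713 − 1) × 290 = 2747 K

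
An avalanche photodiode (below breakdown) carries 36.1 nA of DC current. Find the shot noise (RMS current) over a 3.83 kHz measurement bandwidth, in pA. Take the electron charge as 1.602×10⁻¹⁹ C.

6.66 pA

I_n = √(2qI·B)
2qI·B = 2 × 1.602×10⁻¹⁹ × 3.61×10⁻⁸ × 3.83×10³ = 4.43×10⁻²³ A²
I_n = √(4.43×10⁻²³) = 6.66×10⁻¹² A = 6.66 pA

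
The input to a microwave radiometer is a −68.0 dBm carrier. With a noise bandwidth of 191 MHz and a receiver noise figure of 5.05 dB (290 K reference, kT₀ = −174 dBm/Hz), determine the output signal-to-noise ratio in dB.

18.1 dB

Noise floor: N = −174 + 10 log₁₀(B) + NF
10 log₁₀(1.91×10⁸) = 82.81 dB
N = −174 + 82.81 + 5.05 = −86.14 dBm
SNR = P_sig − N = −68.0 − (−86.14) = 18.14 dB → 18.1 dB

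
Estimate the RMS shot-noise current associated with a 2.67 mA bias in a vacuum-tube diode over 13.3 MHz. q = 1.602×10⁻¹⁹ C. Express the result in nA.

I_n = √(2qI·B)
2qI·B = 2 × 1.602×10⁻¹⁹ × 2.67×10⁻³ × 1.33×10⁷ = 1.14×10⁻¹⁴ A²
I_n = √(1.14×10⁻¹⁴) = 1.07×10⁻⁷ A = 107 nA

107 nA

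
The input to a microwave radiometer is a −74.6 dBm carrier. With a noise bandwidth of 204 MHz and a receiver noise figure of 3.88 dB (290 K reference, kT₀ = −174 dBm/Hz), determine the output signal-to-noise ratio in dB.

12.4 dB

Noise floor: N = −174 + 10 log₁₀(B) + NF
10 log₁₀(2.04×10⁸) = 83.1 dB
N = −174 + 83.1 + 3.88 = −87.02 dBm
SNR = P_sig − N = −74.6 − (−87.02) = 12.42 dB → 12.4 dB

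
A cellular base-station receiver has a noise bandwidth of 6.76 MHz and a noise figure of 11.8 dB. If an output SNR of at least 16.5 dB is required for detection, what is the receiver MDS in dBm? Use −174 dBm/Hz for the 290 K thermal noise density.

Sensitivity = −174 + 10 log₁₀(B) + NF + SNR_min
= −174 + 68.3 + 11.8 + 16.5
= −77.4 dBm → −77.4 dBm

−77.4 dBm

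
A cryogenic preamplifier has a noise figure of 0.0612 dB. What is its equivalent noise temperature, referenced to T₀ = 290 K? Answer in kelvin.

4.12 K

F = 10^(0.0612/10) = 1.01419
T_e = (F − 1)·T₀ = (1.01419 − 1) × 290 = 4.12 K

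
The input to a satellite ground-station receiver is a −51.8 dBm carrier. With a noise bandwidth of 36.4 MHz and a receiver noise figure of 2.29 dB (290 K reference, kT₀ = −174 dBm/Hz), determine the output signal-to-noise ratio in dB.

44.3 dB

Noise floor: N = −174 + 10 log₁₀(B) + NF
10 log₁₀(3.64×10⁷) = 75.61 dB
N = −174 + 75.61 + 2.29 = −96.10 dBm
SNR = P_sig − N = −51.8 − (−96.10) = 44.30 dB → 44.3 dB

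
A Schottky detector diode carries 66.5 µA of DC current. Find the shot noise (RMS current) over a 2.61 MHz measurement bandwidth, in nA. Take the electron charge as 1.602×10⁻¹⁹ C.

I_n = √(2qI·B)
2qI·B = 2 × 1.602×10⁻¹⁹ × 6.65×10⁻⁵ × 2.61×10⁶ = 5.56×10⁻¹⁷ A²
I_n = √(5.56×10⁻¹⁷) = 7.46×10⁻⁹ A = 7.46 nA

7.46 nA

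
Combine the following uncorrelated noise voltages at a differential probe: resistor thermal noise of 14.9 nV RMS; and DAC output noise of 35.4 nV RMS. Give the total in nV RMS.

38.4 nV

Uncorrelated sources add in power (mean-square): V_tot = √(ΣV_i²)
V_tot = √[(1.49×10⁻⁸)² + (3.54×10⁻⁸)²] = 3.84×10⁻⁸ V = 38.4 nV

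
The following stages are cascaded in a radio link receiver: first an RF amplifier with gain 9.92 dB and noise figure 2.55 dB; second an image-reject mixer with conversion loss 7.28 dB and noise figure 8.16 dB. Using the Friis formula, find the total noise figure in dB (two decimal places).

3.74 dB

Convert to linear (a loss of L dB is a gain of −L dB): F_i = 10^(NF_i/10), G_i = 10^(G_i,dB/10)
  Stage 1: F_1 = 10^(2.55/10) = 1.799, G_1 = 10^(9.92/10) = 9.817
  Stage 2: F_2 = 10^(8.16/10) = 6.546, G_2 = 10^(−7.28/10) = 0.1871
Friis cascade:
  F = 1.799 + (6.546 − 1)/9.817 = 2.364
NF = 10 log₁₀(2.364) = 3.74 dB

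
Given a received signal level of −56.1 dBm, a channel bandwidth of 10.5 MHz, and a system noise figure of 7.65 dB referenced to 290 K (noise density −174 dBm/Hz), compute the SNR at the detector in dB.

40.0 dB

Noise floor: N = −174 + 10 log₁₀(B) + NF
10 log₁₀(1.05×10⁷) = 70.21 dB
N = −174 + 70.21 + 7.65 = −96.14 dBm
SNR = P_sig − N = −56.1 − (−96.14) = 40.04 dB → 40.0 dB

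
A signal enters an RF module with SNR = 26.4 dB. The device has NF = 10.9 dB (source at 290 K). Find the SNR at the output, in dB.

By definition F = SNR_in/SNR_out, so in dB: SNR_out = SNR_in − NF
SNR_out = 26.4 − 10.9 = 15.5 dB

15.5 dB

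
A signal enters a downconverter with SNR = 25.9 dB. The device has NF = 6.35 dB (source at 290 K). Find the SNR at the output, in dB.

19.55 dB

By definition F = SNR_in/SNR_out, so in dB: SNR_out = SNR_in − NF
SNR_out = 25.9 − 6.35 = 19.55 dB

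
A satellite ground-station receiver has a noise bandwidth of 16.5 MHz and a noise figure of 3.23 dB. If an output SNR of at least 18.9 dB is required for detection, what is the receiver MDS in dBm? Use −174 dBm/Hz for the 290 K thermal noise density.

Sensitivity = −174 + 10 log₁₀(B) + NF + SNR_min
= −174 + 72.17 + 3.23 + 18.9
= −79.70 dBm → −79.7 dBm

−79.7 dBm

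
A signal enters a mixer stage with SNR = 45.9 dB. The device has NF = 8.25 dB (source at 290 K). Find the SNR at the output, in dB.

37.65 dB

By definition F = SNR_in/SNR_out, so in dB: SNR_out = SNR_in − NF
SNR_out = 45.9 − 8.25 = 37.65 dB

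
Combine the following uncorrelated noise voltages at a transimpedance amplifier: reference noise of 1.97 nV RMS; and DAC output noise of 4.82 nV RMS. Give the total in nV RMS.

Uncorrelated sources add in power (mean-square): V_tot = √(ΣV_i²)
V_tot = √[(1.97×10⁻⁹)² + (4.82×10⁻⁹)²] = 5.21×10⁻⁹ V = 5.21 nV

5.21 nV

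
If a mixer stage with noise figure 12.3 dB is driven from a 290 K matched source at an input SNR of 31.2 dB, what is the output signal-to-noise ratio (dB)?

18.9 dB

By definition F = SNR_in/SNR_out, so in dB: SNR_out = SNR_in − NF
SNR_out = 31.2 − 12.3 = 18.9 dB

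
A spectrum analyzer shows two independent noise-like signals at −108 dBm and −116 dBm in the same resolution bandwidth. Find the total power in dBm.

Convert to linear, add, convert back:
P₁ = 1.58×10⁻¹⁴ W, P₂ = 2.51×10⁻¹⁵ W
P_tot = 1.84×10⁻¹⁴ W → 10 log₁₀(P_tot / 10⁻³) = −107.4 dBm

−107.4 dBm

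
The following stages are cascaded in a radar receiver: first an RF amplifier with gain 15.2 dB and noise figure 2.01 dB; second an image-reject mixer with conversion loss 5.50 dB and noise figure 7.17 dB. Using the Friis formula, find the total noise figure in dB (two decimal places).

Convert to linear (a loss of L dB is a gain of −L dB): F_i = 10^(NF_i/10), G_i = 10^(G_i,dB/10)
  Stage 1: F_1 = 10^(2.01/10) = 1.589, G_1 = 10^(15.2/10) = 33.11
  Stage 2: F_2 = 10^(7.17/10) = 5.212, G_2 = 10^(−5.50/10) = 0.2818
Friis cascade:
  F = 1.589 + (5.212 − 1)/33.11 = 1.716
NF = 10 log₁₀(1.716) = 2.34 dB

2.34 dB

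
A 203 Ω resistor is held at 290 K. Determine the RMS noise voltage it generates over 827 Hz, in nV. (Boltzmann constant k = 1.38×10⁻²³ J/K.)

51.8 nV

V_n = √(4kTRB)
4kTRB = 4 × 1.38×10⁻²³ × 290 × 2.03×10² × 8.27×10² = 2.69×10⁻¹⁵ V²
V_n = √(2.69×10⁻¹⁵) = 5.18×10⁻⁸ V = 51.8 nV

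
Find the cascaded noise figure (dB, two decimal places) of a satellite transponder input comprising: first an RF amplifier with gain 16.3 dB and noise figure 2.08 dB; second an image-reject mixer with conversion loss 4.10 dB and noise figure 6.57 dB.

2.30 dB

Convert to linear (a loss of L dB is a gain of −L dB): F_i = 10^(NF_i/10), G_i = 10^(G_i,dB/10)
  Stage 1: F_1 = 10^(2.08/10) = 1.614, G_1 = 10^(16.3/10) = 42.66
  Stage 2: F_2 = 10^(6.57/10) = 4.539, G_2 = 10^(−4.10/10) = 0.3890
Friis cascade:
  F = 1.614 + (4.539 − 1)/42.66 = 1.697
NF = 10 log₁₀(1.697) = 2.30 dB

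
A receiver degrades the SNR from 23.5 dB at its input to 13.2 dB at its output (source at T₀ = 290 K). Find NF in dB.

NF (dB) = SNR_in(dB) − SNR_out(dB) when the source is at T₀
NF = 23.5 − 13.2 = 10.3 dB

10.3 dB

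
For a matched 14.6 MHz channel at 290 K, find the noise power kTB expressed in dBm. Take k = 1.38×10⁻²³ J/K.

−102.3 dBm

P_n = kTB = 1.38×10⁻²³ × 290 × 1.46×10⁷ = 5.84×10⁻¹⁴ W
In dBm: 10 log₁₀(5.84×10⁻¹⁴ / 10⁻³) = −102.3 dBm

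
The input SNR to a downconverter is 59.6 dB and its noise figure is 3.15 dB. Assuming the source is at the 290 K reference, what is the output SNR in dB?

56.45 dB

By definition F = SNR_in/SNR_out, so in dB: SNR_out = SNR_in − NF
SNR_out = 59.6 − 3.15 = 56.45 dB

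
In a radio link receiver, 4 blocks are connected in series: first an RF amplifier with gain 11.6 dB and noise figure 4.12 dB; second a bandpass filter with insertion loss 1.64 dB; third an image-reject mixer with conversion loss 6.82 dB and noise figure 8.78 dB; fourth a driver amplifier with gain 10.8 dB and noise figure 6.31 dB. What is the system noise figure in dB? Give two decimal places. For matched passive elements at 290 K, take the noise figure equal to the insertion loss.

6.87 dB

Convert to linear (a loss of L dB is a gain of −L dB): F_i = 10^(NF_i/10), G_i = 10^(G_i,dB/10)
  Stage 1: F_1 = 10^(4.12/10) = 2.582, G_1 = 10^(11.6/10) = 14.45
  Stage 2: F_2 = 10^(1.64/10) = 1.459, G_2 = 10^(−1.64/10) = 0.6855
  Stage 3: F_3 = 10^(8.78/10) = 7.551, G_3 = 10^(−6.82/10) = 0.2080
  Stage 4: F_4 = 10^(6.31/10) = 4.276, G_4 = 10^(10.8/10) = 12.02
Friis cascade:
  F = 2.582 + (1.459 − 1)/14.45 + (7.551 − 1)/9.908 + (4.276 − 1)/2.061 = 4.865
NF = 10 log₁₀(4.865) = 6.87 dB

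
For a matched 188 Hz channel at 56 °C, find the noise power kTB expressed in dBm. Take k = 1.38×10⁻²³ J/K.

T = 56 °C + 273.15 = 329.15 K
P_n = kTB = 1.38×10⁻²³ × 329.15 × 1.88×10² = 8.54×10⁻¹⁹ W
In dBm: 10 log₁₀(8.54×10⁻¹⁹ / 10⁻³) = −150.7 dBm

−150.7 dBm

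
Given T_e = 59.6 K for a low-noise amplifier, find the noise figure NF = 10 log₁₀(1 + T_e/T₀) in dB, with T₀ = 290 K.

F = 1 + T_e/T₀ = 1 + 59.6/290 = 1.20552
NF = 10 log₁₀(1.20552) = 0.812 dB

0.812 dB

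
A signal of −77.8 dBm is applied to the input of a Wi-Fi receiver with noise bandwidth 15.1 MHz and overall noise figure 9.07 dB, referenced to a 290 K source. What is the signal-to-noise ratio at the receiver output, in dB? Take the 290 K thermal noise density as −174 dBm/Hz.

Noise floor: N = −174 + 10 log₁₀(B) + NF
10 log₁₀(1.51×10⁷) = 71.79 dB
N = −174 + 71.79 + 9.07 = −93.14 dBm
SNR = P_sig − N = −77.8 − (−93.14) = 15.34 dB → 15.3 dB

15.3 dB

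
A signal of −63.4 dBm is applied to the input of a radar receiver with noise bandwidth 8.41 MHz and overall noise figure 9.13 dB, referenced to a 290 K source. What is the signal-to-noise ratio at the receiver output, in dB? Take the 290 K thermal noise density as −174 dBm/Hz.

Noise floor: N = −174 + 10 log₁₀(B) + NF
10 log₁₀(8.41×10⁶) = 69.25 dB
N = −174 + 69.25 + 9.13 = −95.62 dBm
SNR = P_sig − N = −63.4 − (−95.62) = 32.22 dB → 32.2 dB

32.2 dB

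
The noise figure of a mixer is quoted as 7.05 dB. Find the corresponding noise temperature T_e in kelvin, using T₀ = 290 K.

F = 10^(7.05/10) = 5.06991
T_e = (F − 1)·T₀ = (5.06991 − 1) × 290 = 1180 K

1180 K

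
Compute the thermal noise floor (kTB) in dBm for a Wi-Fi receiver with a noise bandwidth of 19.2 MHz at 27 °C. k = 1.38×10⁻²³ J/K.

T = 27 °C + 273.15 = 300.15 K
P_n = kTB = 1.38×10⁻²³ × 300.15 × 1.92×10⁷ = 7.95×10⁻¹⁴ W
In dBm: 10 log₁₀(7.95×10⁻¹⁴ / 10⁻³) = −101.0 dBm

−101.0 dBm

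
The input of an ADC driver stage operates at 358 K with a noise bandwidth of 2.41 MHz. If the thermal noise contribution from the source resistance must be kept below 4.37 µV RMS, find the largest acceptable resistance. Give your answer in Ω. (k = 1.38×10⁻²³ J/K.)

Johnson–Nyquist: V_n = √(4kTRB) ⇒ R = V_n² / (4kTB)
4kTB = 4 × 1.38×10⁻²³ × 358 × 2.41×10⁶ = 4.76×10⁻¹⁴
R = (4.37×10⁻⁶)² / 4.76×10⁻¹⁴ = 4.01×10² Ω = 401 Ω

401 Ω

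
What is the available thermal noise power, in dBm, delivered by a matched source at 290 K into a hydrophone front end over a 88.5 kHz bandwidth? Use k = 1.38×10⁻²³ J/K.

P_n = kTB = 1.38×10⁻²³ × 290 × 8.85×10⁴ = 3.54×10⁻¹⁶ W
In dBm: 10 log₁₀(3.54×10⁻¹⁶ / 10⁻³) = −124.5 dBm

−124.5 dBm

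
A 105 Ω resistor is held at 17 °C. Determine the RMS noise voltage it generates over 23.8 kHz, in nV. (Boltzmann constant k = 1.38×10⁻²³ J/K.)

T = 17 °C + 273.15 = 290.15 K
V_n = √(4kTRB)
4kTRB = 4 × 1.38×10⁻²³ × 290.15 × 1.05×10² × 2.38×10⁴ = 4.00×10⁻¹⁴ V²
V_n = √(4.00×10⁻¹⁴) = 2.00×10⁻⁷ V = 200 nV

200 nV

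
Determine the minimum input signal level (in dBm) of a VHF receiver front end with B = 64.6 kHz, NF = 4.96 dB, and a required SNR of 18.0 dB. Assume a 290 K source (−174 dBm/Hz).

−102.9 dBm

Sensitivity = −174 + 10 log₁₀(B) + NF + SNR_min
= −174 + 48.1 + 4.96 + 18.0
= −102.94 dBm → −102.9 dBm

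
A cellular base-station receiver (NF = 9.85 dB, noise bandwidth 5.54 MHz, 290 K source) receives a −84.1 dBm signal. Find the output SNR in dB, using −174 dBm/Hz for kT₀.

12.6 dB

Noise floor: N = −174 + 10 log₁₀(B) + NF
10 log₁₀(5.54×10⁶) = 67.44 dB
N = −174 + 67.44 + 9.85 = −96.71 dBm
SNR = P_sig − N = −84.1 − (−96.71) = 12.61 dB → 12.6 dB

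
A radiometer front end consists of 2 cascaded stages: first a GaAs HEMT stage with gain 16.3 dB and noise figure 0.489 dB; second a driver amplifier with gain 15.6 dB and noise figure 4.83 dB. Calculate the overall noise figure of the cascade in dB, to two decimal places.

Convert to linear (a loss of L dB is a gain of −L dB): F_i = 10^(NF_i/10), G_i = 10^(G_i,dB/10)
  Stage 1: F_1 = 10^(0.489/10) = 1.119, G_1 = 10^(16.3/10) = 42.66
  Stage 2: F_2 = 10^(4.83/10) = 3.041, G_2 = 10^(15.6/10) = 36.31
Friis cascade:
  F = 1.119 + (3.041 − 1)/42.66 = 1.167
NF = 10 log₁₀(1.167) = 0.67 dB

0.67 dB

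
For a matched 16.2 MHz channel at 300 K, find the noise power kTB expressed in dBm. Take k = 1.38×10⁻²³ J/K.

−101.7 dBm

P_n = kTB = 1.38×10⁻²³ × 300 × 1.62×10⁷ = 6.71×10⁻¹⁴ W
In dBm: 10 log₁₀(6.71×10⁻¹⁴ / 10⁻³) = −101.7 dBm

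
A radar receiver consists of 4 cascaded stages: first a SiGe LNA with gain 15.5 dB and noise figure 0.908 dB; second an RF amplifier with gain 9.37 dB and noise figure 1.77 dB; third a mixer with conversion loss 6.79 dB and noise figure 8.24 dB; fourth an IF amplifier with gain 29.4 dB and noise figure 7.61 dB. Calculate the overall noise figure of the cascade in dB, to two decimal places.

1.27 dB

Convert to linear (a loss of L dB is a gain of −L dB): F_i = 10^(NF_i/10), G_i = 10^(G_i,dB/10)
  Stage 1: F_1 = 10^(0.908/10) = 1.233, G_1 = 10^(15.5/10) = 35.48
  Stage 2: F_2 = 10^(1.77/10) = 1.503, G_2 = 10^(9.37/10) = 8.650
  Stage 3: F_3 = 10^(8.24/10) = 6.668, G_3 = 10^(−6.79/10) = 0.2094
  Stage 4: F_4 = 10^(7.61/10) = 5.768, G_4 = 10^(29.4/10) = 871.0
Friis cascade:
  F = 1.233 + (1.503 − 1)/35.48 + (6.668 − 1)/306.9 + (5.768 − 1)/64.27 = 1.339
NF = 10 log₁₀(1.339) = 1.27 dB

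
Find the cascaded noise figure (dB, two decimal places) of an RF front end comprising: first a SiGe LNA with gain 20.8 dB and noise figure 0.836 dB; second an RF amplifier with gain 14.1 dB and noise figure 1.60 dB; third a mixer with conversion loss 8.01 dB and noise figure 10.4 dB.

Convert to linear (a loss of L dB is a gain of −L dB): F_i = 10^(NF_i/10), G_i = 10^(G_i,dB/10)
  Stage 1: F_1 = 10^(0.836/10) = 1.212, G_1 = 10^(20.8/10) = 120.2
  Stage 2: F_2 = 10^(1.60/10) = 1.445, G_2 = 10^(14.1/10) = 25.70
  Stage 3: F_3 = 10^(10.4/10) = 10.96, G_3 = 10^(−8.01/10) = 0.1581
Friis cascade:
  F = 1.212 + (1.445 − 1)/120.2 + (10.96 − 1)/3090 = 1.219
NF = 10 log₁₀(1.219) = 0.86 dB

0.86 dB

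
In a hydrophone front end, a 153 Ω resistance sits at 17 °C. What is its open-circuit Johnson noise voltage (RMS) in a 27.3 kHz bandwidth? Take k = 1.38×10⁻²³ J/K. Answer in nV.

T = 17 °C + 273.15 = 290.15 K
V_n = √(4kTRB)
4kTRB = 4 × 1.38×10⁻²³ × 290.15 × 1.53×10² × 2.73×10⁴ = 6.69×10⁻¹⁴ V²
V_n = √(6.69×10⁻¹⁴) = 2.59×10⁻⁷ V = 259 nV

259 nV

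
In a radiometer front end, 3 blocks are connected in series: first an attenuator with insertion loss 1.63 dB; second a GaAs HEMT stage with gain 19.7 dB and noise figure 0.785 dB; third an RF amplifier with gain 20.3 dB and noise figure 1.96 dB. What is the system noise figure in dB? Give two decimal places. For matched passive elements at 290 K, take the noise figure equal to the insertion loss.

Convert to linear (a loss of L dB is a gain of −L dB): F_i = 10^(NF_i/10), G_i = 10^(G_i,dB/10)
  Stage 1: F_1 = 10^(1.63/10) = 1.455, G_1 = 10^(−1.63/10) = 0.6871
  Stage 2: F_2 = 10^(0.785/10) = 1.198, G_2 = 10^(19.7/10) = 93.33
  Stage 3: F_3 = 10^(1.96/10) = 1.570, G_3 = 10^(20.3/10) = 107.2
Friis cascade:
  F = 1.455 + (1.198 − 1)/0.6871 + (1.570 − 1)/64.12 = 1.753
NF = 10 log₁₀(1.753) = 2.44 dB

2.44 dB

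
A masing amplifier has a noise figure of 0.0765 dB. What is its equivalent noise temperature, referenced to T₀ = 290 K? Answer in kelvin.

F = 10^(0.0765/10) = 1.01777
T_e = (F − 1)·T₀ = (1.01777 − 1) × 290 = 5.15 K

5.15 K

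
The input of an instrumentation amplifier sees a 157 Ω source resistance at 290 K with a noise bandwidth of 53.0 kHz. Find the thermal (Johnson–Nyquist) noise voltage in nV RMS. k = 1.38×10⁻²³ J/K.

365 nV

V_n = √(4kTRB)
4kTRB = 4 × 1.38×10⁻²³ × 290 × 1.57×10² × 5.30×10⁴ = 1.33×10⁻¹³ V²
V_n = √(1.33×10⁻¹³) = 3.65×10⁻⁷ V = 365 nV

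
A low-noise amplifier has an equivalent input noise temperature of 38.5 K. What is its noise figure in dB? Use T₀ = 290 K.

0.541 dB

F = 1 + T_e/T₀ = 1 + 38.5/290 = 1.13276
NF = 10 log₁₀(1.13276) = 0.541 dB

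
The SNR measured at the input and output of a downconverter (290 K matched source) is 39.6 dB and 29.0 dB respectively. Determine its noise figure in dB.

NF (dB) = SNR_in(dB) − SNR_out(dB) when the source is at T₀
NF = 39.6 − 29.0 = 10.6 dB

10.6 dB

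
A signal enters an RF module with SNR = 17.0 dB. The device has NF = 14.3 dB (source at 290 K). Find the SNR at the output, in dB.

2.7 dB

By definition F = SNR_in/SNR_out, so in dB: SNR_out = SNR_in − NF
SNR_out = 17.0 − 14.3 = 2.7 dB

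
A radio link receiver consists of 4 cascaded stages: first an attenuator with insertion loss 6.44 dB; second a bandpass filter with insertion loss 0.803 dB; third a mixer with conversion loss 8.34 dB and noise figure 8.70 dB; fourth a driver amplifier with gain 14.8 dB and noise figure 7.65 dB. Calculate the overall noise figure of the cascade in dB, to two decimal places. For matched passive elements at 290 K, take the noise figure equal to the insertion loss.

Convert to linear (a loss of L dB is a gain of −L dB): F_i = 10^(NF_i/10), G_i = 10^(G_i,dB/10)
  Stage 1: F_1 = 10^(6.44/10) = 4.406, G_1 = 10^(−6.44/10) = 0.2270
  Stage 2: F_2 = 10^(0.803/10) = 1.203, G_2 = 10^(−0.803/10) = 0.8312
  Stage 3: F_3 = 10^(8.70/10) = 7.413, G_3 = 10^(−8.34/10) = 0.1466
  Stage 4: F_4 = 10^(7.65/10) = 5.821, G_4 = 10^(14.8/10) = 30.20
Friis cascade:
  F = 4.406 + (1.203 − 1)/0.2270 + (7.413 − 1)/0.1887 + (5.821 − 1)/0.02765 = 213.6
NF = 10 log₁₀(213.6) = 23.30 dB

23.30 dB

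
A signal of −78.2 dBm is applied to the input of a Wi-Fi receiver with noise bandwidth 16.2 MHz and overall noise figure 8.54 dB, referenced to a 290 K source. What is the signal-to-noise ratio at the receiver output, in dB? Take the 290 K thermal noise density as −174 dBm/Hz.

Noise floor: N = −174 + 10 log₁₀(B) + NF
10 log₁₀(1.62×10⁷) = 72.1 dB
N = −174 + 72.1 + 8.54 = −93.36 dBm
SNR = P_sig − N = −78.2 − (−93.36) = 15.16 dB → 15.2 dB

15.2 dB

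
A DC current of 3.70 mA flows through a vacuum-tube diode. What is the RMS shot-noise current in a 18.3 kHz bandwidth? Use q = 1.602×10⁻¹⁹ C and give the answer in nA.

4.66 nA

I_n = √(2qI·B)
2qI·B = 2 × 1.602×10⁻¹⁹ × 3.70×10⁻³ × 1.83×10⁴ = 2.17×10⁻¹⁷ A²
I_n = √(2.17×10⁻¹⁷) = 4.66×10⁻⁹ A = 4.66 nA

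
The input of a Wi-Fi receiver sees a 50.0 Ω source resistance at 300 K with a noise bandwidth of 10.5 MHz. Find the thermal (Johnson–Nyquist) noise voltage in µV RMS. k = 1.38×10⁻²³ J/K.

2.95 µV

V_n = √(4kTRB)
4kTRB = 4 × 1.38×10⁻²³ × 300 × 5.00×10¹ × 1.05×10⁷ = 8.69×10⁻¹² V²
V_n = √(8.69×10⁻¹²) = 2.95×10⁻⁶ V = 2.95 µV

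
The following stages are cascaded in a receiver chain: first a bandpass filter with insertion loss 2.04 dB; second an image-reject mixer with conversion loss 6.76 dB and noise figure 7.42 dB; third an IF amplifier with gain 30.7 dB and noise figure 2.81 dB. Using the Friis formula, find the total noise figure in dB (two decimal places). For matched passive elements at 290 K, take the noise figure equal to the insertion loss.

11.97 dB

Convert to linear (a loss of L dB is a gain of −L dB): F_i = 10^(NF_i/10), G_i = 10^(G_i,dB/10)
  Stage 1: F_1 = 10^(2.04/10) = 1.600, G_1 = 10^(−2.04/10) = 0.6252
  Stage 2: F_2 = 10^(7.42/10) = 5.521, G_2 = 10^(−6.76/10) = 0.2109
  Stage 3: F_3 = 10^(2.81/10) = 1.910, G_3 = 10^(30.7/10) = 1175
Friis cascade:
  F = 1.600 + (5.521 − 1)/0.6252 + (1.910 − 1)/0.1318 = 15.73
NF = 10 log₁₀(15.73) = 11.97 dB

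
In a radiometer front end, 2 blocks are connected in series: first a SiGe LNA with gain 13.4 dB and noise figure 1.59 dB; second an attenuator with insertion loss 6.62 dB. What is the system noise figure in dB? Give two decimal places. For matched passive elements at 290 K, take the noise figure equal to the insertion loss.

2.06 dB

Convert to linear (a loss of L dB is a gain of −L dB): F_i = 10^(NF_i/10), G_i = 10^(G_i,dB/10)
  Stage 1: F_1 = 10^(1.59/10) = 1.442, G_1 = 10^(13.4/10) = 21.88
  Stage 2: F_2 = 10^(6.62/10) = 4.592, G_2 = 10^(−6.62/10) = 0.2178
Friis cascade:
  F = 1.442 + (4.592 − 1)/21.88 = 1.606
NF = 10 log₁₀(1.606) = 2.06 dB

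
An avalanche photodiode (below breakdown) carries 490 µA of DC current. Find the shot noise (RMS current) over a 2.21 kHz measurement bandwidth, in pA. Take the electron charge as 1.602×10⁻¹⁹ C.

589 pA

I_n = √(2qI·B)
2qI·B = 2 × 1.602×10⁻¹⁹ × 4.90×10⁻⁴ × 2.21×10³ = 3.47×10⁻¹⁹ A²
I_n = √(3.47×10⁻¹⁹) = 5.89×10⁻¹⁰ A = 589 pA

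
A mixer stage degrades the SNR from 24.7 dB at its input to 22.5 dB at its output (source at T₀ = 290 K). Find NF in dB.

2.2 dB

NF (dB) = SNR_in(dB) − SNR_out(dB) when the source is at T₀
NF = 24.7 − 22.5 = 2.2 dB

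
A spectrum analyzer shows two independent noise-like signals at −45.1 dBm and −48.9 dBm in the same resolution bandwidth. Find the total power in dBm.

−43.6 dBm

Convert to linear, add, convert back:
P₁ = 3.09×10⁻⁸ W, P₂ = 1.29×10⁻⁸ W
P_tot = 4.38×10⁻⁸ W → 10 log₁₀(P_tot / 10⁻³) = −43.6 dBm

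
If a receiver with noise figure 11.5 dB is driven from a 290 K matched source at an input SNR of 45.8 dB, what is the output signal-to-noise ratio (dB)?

By definition F = SNR_in/SNR_out, so in dB: SNR_out = SNR_in − NF
SNR_out = 45.8 − 11.5 = 34.3 dB

34.3 dB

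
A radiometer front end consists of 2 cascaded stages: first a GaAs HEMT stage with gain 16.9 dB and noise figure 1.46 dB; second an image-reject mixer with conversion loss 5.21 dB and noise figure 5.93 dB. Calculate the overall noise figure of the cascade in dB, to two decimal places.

1.64 dB

Convert to linear (a loss of L dB is a gain of −L dB): F_i = 10^(NF_i/10), G_i = 10^(G_i,dB/10)
  Stage 1: F_1 = 10^(1.46/10) = 1.400, G_1 = 10^(16.9/10) = 48.98
  Stage 2: F_2 = 10^(5.93/10) = 3.917, G_2 = 10^(−5.21/10) = 0.3013
Friis cascade:
  F = 1.400 + (3.917 − 1)/48.98 = 1.459
NF = 10 log₁₀(1.459) = 1.64 dB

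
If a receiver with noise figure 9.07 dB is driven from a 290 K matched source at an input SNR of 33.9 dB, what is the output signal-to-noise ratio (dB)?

24.83 dB

By definition F = SNR_in/SNR_out, so in dB: SNR_out = SNR_in − NF
SNR_out = 33.9 − 9.07 = 24.83 dB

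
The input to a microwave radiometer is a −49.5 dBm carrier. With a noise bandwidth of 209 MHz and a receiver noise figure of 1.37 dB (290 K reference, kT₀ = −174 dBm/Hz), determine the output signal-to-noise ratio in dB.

Noise floor: N = −174 + 10 log₁₀(B) + NF
10 log₁₀(2.09×10⁸) = 83.2 dB
N = −174 + 83.2 + 1.37 = −89.43 dBm
SNR = P_sig − N = −49.5 − (−89.43) = 39.93 dB → 39.9 dB

39.9 dB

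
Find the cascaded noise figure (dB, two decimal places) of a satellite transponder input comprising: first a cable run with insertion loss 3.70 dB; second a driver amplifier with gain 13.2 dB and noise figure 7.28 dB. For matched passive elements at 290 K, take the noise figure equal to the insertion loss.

Convert to linear (a loss of L dB is a gain of −L dB): F_i = 10^(NF_i/10), G_i = 10^(G_i,dB/10)
  Stage 1: F_1 = 10^(3.70/10) = 2.344, G_1 = 10^(−3.70/10) = 0.4266
  Stage 2: F_2 = 10^(7.28/10) = 5.346, G_2 = 10^(13.2/10) = 20.89
Friis cascade:
  F = 2.344 + (5.346 − 1)/0.4266 = 12.53
NF = 10 log₁₀(12.53) = 10.98 dB

10.98 dB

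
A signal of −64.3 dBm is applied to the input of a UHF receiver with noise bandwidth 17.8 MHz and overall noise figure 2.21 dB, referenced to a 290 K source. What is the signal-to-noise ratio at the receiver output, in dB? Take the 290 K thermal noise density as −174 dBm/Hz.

Noise floor: N = −174 + 10 log₁₀(B) + NF
10 log₁₀(1.78×10⁷) = 72.5 dB
N = −174 + 72.5 + 2.21 = −99.29 dBm
SNR = P_sig − N = −64.3 − (−99.29) = 34.99 dB → 35.0 dB

35.0 dB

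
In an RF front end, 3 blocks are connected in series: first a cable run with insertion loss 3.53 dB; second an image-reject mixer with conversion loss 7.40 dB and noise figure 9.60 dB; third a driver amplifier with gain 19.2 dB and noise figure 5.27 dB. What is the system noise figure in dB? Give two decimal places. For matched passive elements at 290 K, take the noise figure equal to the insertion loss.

Convert to linear (a loss of L dB is a gain of −L dB): F_i = 10^(NF_i/10), G_i = 10^(G_i,dB/10)
  Stage 1: F_1 = 10^(3.53/10) = 2.254, G_1 = 10^(−3.53/10) = 0.4436
  Stage 2: F_2 = 10^(9.60/10) = 9.120, G_2 = 10^(−7.40/10) = 0.1820
  Stage 3: F_3 = 10^(5.27/10) = 3.365, G_3 = 10^(19.2/10) = 83.18
Friis cascade:
  F = 2.254 + (9.120 − 1)/0.4436 + (3.365 − 1)/0.08072 = 49.86
NF = 10 log₁₀(49.86) = 16.98 dB

16.98 dB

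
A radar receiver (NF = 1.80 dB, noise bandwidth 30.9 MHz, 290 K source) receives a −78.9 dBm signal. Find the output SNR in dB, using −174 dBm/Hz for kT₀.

Noise floor: N = −174 + 10 log₁₀(B) + NF
10 log₁₀(3.09×10⁷) = 74.9 dB
N = −174 + 74.9 + 1.80 = −97.30 dBm
SNR = P_sig − N = −78.9 − (−97.30) = 18.40 dB → 18.4 dB

18.4 dB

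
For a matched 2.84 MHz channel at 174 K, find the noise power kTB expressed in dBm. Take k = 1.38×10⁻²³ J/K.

−111.7 dBm

P_n = kTB = 1.38×10⁻²³ × 174 × 2.84×10⁶ = 6.82×10⁻¹⁵ W
In dBm: 10 log₁₀(6.82×10⁻¹⁵ / 10⁻³) = −111.7 dBm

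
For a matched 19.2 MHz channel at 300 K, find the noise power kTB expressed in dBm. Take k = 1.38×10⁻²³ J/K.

P_n = kTB = 1.38×10⁻²³ × 300 × 1.92×10⁷ = 7.95×10⁻¹⁴ W
In dBm: 10 log₁₀(7.95×10⁻¹⁴ / 10⁻³) = −101.0 dBm

−101.0 dBm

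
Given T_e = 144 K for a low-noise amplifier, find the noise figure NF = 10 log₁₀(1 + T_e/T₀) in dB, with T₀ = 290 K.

F = 1 + T_e/T₀ = 1 + 144/290 = 1.49655
NF = 10 log₁₀(1.49655) = 1.75 dB

1.75 dB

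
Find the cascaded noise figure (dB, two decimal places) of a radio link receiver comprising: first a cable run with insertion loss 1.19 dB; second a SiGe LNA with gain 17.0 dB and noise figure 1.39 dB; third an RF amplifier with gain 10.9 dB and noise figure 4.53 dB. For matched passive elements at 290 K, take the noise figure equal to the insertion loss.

2.69 dB

Convert to linear (a loss of L dB is a gain of −L dB): F_i = 10^(NF_i/10), G_i = 10^(G_i,dB/10)
  Stage 1: F_1 = 10^(1.19/10) = 1.315, G_1 = 10^(−1.19/10) = 0.7603
  Stage 2: F_2 = 10^(1.39/10) = 1.377, G_2 = 10^(17.0/10) = 50.12
  Stage 3: F_3 = 10^(4.53/10) = 2.838, G_3 = 10^(10.9/10) = 12.30
Friis cascade:
  F = 1.315 + (1.377 − 1)/0.7603 + (2.838 − 1)/38.11 = 1.860
NF = 10 log₁₀(1.860) = 2.69 dB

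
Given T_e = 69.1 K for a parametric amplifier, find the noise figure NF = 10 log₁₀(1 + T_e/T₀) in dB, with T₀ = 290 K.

0.928 dB

F = 1 + T_e/T₀ = 1 + 69.1/290 = 1.23828
NF = 10 log₁₀(1.23828) = 0.928 dB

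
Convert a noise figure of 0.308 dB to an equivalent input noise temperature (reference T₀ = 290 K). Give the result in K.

F = 10^(0.308/10) = 1.07349
T_e = (F − 1)·T₀ = (1.07349 − 1) × 290 = 21.3 K

21.3 K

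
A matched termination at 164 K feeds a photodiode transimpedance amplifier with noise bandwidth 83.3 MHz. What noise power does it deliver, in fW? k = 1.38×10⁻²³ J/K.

P_n = kTB = 1.38×10⁻²³ × 164 × 8.33×10⁷ = 1.89×10⁻¹³ W = 189 fW

189 fW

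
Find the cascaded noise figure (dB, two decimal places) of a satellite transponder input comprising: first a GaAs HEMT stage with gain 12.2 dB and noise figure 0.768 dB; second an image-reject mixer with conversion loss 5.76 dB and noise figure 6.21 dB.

Convert to linear (a loss of L dB is a gain of −L dB): F_i = 10^(NF_i/10), G_i = 10^(G_i,dB/10)
  Stage 1: F_1 = 10^(0.768/10) = 1.193, G_1 = 10^(12.2/10) = 16.60
  Stage 2: F_2 = 10^(6.21/10) = 4.178, G_2 = 10^(−5.76/10) = 0.2655
Friis cascade:
  F = 1.193 + (4.178 − 1)/16.60 = 1.385
NF = 10 log₁₀(1.385) = 1.41 dB

1.41 dB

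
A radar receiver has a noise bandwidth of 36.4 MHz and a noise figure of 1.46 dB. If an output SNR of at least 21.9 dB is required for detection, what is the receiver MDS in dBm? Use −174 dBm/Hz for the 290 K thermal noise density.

Sensitivity = −174 + 10 log₁₀(B) + NF + SNR_min
= −174 + 75.61 + 1.46 + 21.9
= −75.03 dBm → −75.0 dBm

−75.0 dBm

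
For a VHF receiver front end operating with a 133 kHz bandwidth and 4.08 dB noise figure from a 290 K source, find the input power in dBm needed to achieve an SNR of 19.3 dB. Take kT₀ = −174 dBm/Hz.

Sensitivity = −174 + 10 log₁₀(B) + NF + SNR_min
= −174 + 51.24 + 4.08 + 19.3
= −99.38 dBm → −99.4 dBm

−99.4 dBm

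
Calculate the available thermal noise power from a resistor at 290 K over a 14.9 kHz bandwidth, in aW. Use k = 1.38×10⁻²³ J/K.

59.6 aW

P_n = kTB = 1.38×10⁻²³ × 290 × 1.49×10⁴ = 5.96×10⁻¹⁷ W = 59.6 aW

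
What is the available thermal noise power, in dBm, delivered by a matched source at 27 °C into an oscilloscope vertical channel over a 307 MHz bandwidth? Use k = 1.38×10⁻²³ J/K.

T = 27 °C + 273.15 = 300.15 K
P_n = kTB = 1.38×10⁻²³ × 300.15 × 3.07×10⁸ = 1.27×10⁻¹² W
In dBm: 10 log₁₀(1.27×10⁻¹² / 10⁻³) = −89.0 dBm

−89.0 dBm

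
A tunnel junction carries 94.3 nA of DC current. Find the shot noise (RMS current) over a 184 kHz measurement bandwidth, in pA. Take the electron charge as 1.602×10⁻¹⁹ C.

74.6 pA

I_n = √(2qI·B)
2qI·B = 2 × 1.602×10⁻¹⁹ × 9.43×10⁻⁸ × 1.84×10⁵ = 5.56×10⁻²¹ A²
I_n = √(5.56×10⁻²¹) = 7.46×10⁻¹¹ A = 74.6 pA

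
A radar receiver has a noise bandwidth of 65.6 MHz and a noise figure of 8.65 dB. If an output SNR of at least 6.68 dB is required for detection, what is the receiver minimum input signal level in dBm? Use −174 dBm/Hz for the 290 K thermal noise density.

−80.5 dBm

Sensitivity = −174 + 10 log₁₀(B) + NF + SNR_min
= −174 + 78.17 + 8.65 + 6.68
= −80.50 dBm → −80.5 dBm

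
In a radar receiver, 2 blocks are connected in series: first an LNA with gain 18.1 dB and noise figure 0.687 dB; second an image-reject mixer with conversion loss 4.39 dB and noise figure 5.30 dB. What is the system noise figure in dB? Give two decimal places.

Convert to linear (a loss of L dB is a gain of −L dB): F_i = 10^(NF_i/10), G_i = 10^(G_i,dB/10)
  Stage 1: F_1 = 10^(0.687/10) = 1.171, G_1 = 10^(18.1/10) = 64.57
  Stage 2: F_2 = 10^(5.30/10) = 3.388, G_2 = 10^(−4.39/10) = 0.3639
Friis cascade:
  F = 1.171 + (3.388 − 1)/64.57 = 1.208
NF = 10 log₁₀(1.208) = 0.82 dB

0.82 dB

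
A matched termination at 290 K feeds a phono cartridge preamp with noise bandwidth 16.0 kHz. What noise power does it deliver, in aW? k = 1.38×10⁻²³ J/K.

P_n = kTB = 1.38×10⁻²³ × 290 × 1.60×10⁴ = 6.40×10⁻¹⁷ W = 64.0 aW

64.0 aW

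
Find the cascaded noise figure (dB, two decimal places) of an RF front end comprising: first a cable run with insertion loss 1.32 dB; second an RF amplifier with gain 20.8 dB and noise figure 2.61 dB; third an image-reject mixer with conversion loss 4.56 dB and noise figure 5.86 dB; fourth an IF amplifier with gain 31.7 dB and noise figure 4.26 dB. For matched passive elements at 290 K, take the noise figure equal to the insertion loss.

Convert to linear (a loss of L dB is a gain of −L dB): F_i = 10^(NF_i/10), G_i = 10^(G_i,dB/10)
  Stage 1: F_1 = 10^(1.32/10) = 1.355, G_1 = 10^(−1.32/10) = 0.7379
  Stage 2: F_2 = 10^(2.61/10) = 1.824, G_2 = 10^(20.8/10) = 120.2
  Stage 3: F_3 = 10^(5.86/10) = 3.855, G_3 = 10^(−4.56/10) = 0.3499
  Stage 4: F_4 = 10^(4.26/10) = 2.667, G_4 = 10^(31.7/10) = 1479
Friis cascade:
  F = 1.355 + (1.824 − 1)/0.7379 + (3.855 − 1)/88.72 + (2.667 − 1)/31.05 = 2.558
NF = 10 log₁₀(2.558) = 4.08 dB

4.08 dB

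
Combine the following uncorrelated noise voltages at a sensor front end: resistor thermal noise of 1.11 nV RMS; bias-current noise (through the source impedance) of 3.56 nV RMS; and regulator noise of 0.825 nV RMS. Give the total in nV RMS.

3.82 nV

Uncorrelated sources add in power (mean-square): V_tot = √(ΣV_i²)
V_tot = √[(1.11×10⁻⁹)² + (3.56×10⁻⁹)² + (8.25×10⁻¹⁰)²] = 3.82×10⁻⁹ V = 3.82 nV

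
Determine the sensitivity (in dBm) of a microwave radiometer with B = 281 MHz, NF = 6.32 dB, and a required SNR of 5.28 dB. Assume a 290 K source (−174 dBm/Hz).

Sensitivity = −174 + 10 log₁₀(B) + NF + SNR_min
= −174 + 84.49 + 6.32 + 5.28
= −77.91 dBm → −77.9 dBm

−77.9 dBm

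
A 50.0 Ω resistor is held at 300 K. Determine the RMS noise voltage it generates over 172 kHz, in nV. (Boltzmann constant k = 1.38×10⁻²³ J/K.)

377 nV

V_n = √(4kTRB)
4kTRB = 4 × 1.38×10⁻²³ × 300 × 5.00×10¹ × 1.72×10⁵ = 1.42×10⁻¹³ V²
V_n = √(1.42×10⁻¹³) = 3.77×10⁻⁷ V = 377 nV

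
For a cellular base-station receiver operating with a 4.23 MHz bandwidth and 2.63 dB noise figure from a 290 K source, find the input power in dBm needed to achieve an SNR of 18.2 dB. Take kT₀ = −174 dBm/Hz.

Sensitivity = −174 + 10 log₁₀(B) + NF + SNR_min
= −174 + 66.26 + 2.63 + 18.2
= −86.91 dBm → −86.9 dBm

−86.9 dBm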